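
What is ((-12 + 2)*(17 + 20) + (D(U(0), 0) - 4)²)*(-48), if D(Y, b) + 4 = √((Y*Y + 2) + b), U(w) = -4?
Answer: 13824 + 2304*√2 ≈ 17082.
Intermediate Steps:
D(Y, b) = -4 + √(2 + b + Y²) (D(Y, b) = -4 + √((Y*Y + 2) + b) = -4 + √((Y² + 2) + b) = -4 + √((2 + Y²) + b) = -4 + √(2 + b + Y²))
((-12 + 2)*(17 + 20) + (D(U(0), 0) - 4)²)*(-48) = ((-12 + 2)*(17 + 20) + ((-4 + √(2 + 0 + (-4)²)) - 4)²)*(-48) = (-10*37 + ((-4 + √(2 + 0 + 16)) - 4)²)*(-48) = (-370 + ((-4 + √18) - 4)²)*(-48) = (-370 + ((-4 + 3*√2) - 4)²)*(-48) = (-370 + (-8 + 3*√2)²)*(-48) = 17760 - 48*(-8 + 3*√2)²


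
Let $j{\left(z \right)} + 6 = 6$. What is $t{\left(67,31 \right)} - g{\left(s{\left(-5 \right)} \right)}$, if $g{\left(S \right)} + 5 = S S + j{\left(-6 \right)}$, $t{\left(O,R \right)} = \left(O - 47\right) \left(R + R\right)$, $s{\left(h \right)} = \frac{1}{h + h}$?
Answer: $\frac{124499}{100} \approx 1245.0$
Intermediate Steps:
$j{\left(z \right)} = 0$ ($j{\left(z \right)} = -6 + 6 = 0$)
$s{\left(h \right)} = \frac{1}{2 h}$
$t{\left(O,R \right)} = 2 R \left(-47 + O\right)$ ($t{\left(O,R \right)} = \left(-47 + O\right) 2 R = 2 R \left(-47 + O\right)$)
$g{\left(S \right)} = -5 + S^{2}$ ($g{\left(S \right)} = -5 + \left(S S + 0\right) = -5 + \left(S^{2} + 0\right) = -5 + S^{2}$)
$t{\left(67,31 \right)} - g{\left(s{\left(-5 \right)} \right)} = 2 \cdot 31 \left(-47 + 67\right) - \left(-5 + \left(\frac{1}{2 \left(-5\right)}\right)^{2}\right) = 2 \cdot 31 \cdot 20 - \left(-5 + \left(\frac{1}{2} \left(- \frac{1}{5}\right)\right)^{2}\right) = 1240 - \left(-5 + \left(- \frac{1}{10}\right)^{2}\right) = 1240 - \left(-5 + \frac{1}{100}\right) = 1240 - - \frac{499}{100} = 1240 + \frac{499}{100} = \frac{124499}{100}$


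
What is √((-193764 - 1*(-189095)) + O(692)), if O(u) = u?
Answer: I*√3977 ≈ 63.063*I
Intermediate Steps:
√((-193764 - 1*(-189095)) + O(692)) = √((-193764 - 1*(-189095)) + 692) = √((-193764 + 189095) + 692) = √(-4669 + 692) = √(-3977) = I*√3977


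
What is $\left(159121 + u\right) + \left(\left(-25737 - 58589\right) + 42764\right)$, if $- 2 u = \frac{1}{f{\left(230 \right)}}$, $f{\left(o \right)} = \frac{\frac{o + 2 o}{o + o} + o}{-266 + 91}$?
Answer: $\frac{54429992}{463} \approx 1.1756 \cdot 10^{5}$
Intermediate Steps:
$f{\left(o \right)} = - \frac{3}{350} - \frac{o}{175}$ ($f{\left(o \right)} = \frac{\frac{3 o}{2 o} + o}{-175} = \left(3 o \frac{1}{2 o} + o\right) \left(- \frac{1}{175}\right) = \left(\frac{3}{2} + o\right) \left(- \frac{1}{175}\right) = - \frac{3}{350} - \frac{o}{175}$)
$u = \frac{175}{463}$ ($u = - \frac{1}{2 \left(- \frac{3}{350} - \frac{46}{35}\right)} = - \frac{1}{2 \left(- \frac{463}{350}\right)} = \left(- \frac{1}{2}\right) \left(- \frac{350}{463}\right) = \frac{175}{463} \approx 0.37797$)
$\left(159121 + u\right) + \left(\left(-25737 - 58589\right) + 42764\right) = \left(159121 + \frac{175}{463}\right) + \left(\left(-25737 - 58589\right) + 42764\right) = \frac{73673198}{463} + \left(-84326 + 42764\right) = \frac{73673198}{463} - 41562 = \frac{54429992}{463}$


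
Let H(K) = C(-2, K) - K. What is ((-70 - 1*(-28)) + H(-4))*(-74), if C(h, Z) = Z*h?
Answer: 2220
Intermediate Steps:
H(K) = -3*K (H(K) = K*(-2) - K = -2*K - K = -3*K)
((-70 - 1*(-28)) + H(-4))*(-74) = ((-70 - 1*(-28)) - 3*(-4))*(-74) = ((-70 + 28) + 12)*(-74) = (-42 + 12)*(-74) = -30*(-74) = 2220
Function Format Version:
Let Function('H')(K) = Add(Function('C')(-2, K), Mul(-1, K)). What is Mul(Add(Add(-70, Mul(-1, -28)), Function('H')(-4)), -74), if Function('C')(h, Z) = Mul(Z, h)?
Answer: 2220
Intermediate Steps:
Function('H')(K) = Mul(-3, K) (Function('H')(K) = Add(Mul(K, -2), Mul(-1, K)) = Add(Mul(-2, K), Mul(-1, K)) = Mul(-3, K))
Mul(Add(Add(-70, Mul(-1, -28)), Function('H')(-4)), -74) = Mul(Add(Add(-70, Mul(-1, -28)), Mul(-3, -4)), -74) = Mul(Add(Add(-70, 28), 12), -74) = Mul(Add(-42, 12), -74) = Mul(-30, -74) = 2220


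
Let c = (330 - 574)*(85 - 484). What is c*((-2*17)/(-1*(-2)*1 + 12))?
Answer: -236436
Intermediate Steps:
c = 97356 (c = -244*(-399) = 97356)
c*((-2*17)/(-1*(-2)*1 + 12)) = 97356*((-2*17)/(-1*(-2)*1 + 12)) = 97356*(-34/(2*1 + 12)) = 97356*(-34/(2 + 12)) = 97356*(-34/14) = 97356*(-34*1/14) = 97356*(-17/7) = -236436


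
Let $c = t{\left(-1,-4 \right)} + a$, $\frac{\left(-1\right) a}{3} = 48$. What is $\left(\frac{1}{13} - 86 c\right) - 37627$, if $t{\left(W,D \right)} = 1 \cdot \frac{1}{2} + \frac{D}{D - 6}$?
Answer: $- \frac{1645821}{65} \approx -25320.0$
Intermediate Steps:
$t{\left(W,D \right)} = \frac{1}{2} + \frac{D}{-6 + D}$ ($t{\left(W,D \right)} = 1 \cdot \frac{1}{2} + \frac{D}{D - 6} = \frac{1}{2} + \frac{D}{-6 + D}$)
$a = -144$ ($a = \left(-3\right) 48 = -144$)
$c = - \frac{1431}{10}$ ($c = \frac{3 \left(-2 - 4\right)}{2 \left(-6 - 4\right)} - 144 = \frac{3}{2} \frac{1}{-10} \left(-6\right) - 144 = \frac{3}{2} \left(- \frac{1}{10}\right) \left(-6\right) - 144 = \frac{9}{10} - 144 = - \frac{1431}{10} \approx -143.1$)
$\left(\frac{1}{13} - 86 c\right) - 37627 = \left(\frac{1}{13} - - \frac{61533}{5}\right) - 37627 = \left(\frac{1}{13} + \frac{61533}{5}\right) - 37627 = \frac{799934}{65} - 37627 = - \frac{1645821}{65}$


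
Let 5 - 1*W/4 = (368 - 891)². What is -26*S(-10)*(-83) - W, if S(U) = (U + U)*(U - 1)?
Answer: 1568856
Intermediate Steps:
S(U) = 2*U*(-1 + U) (S(U) = (2*U)*(-1 + U) = 2*U*(-1 + U))
W = -1094096 (W = 20 - 4*(368 - 891)² = 20 - 4*(-523)² = 20 - 4*273529 = 20 - 1094116 = -1094096)
-26*S(-10)*(-83) - W = -52*(-10)*(-1 - 10)*(-83) - 1*(-1094096) = -52*(-10)*(-11)*(-83) + 1094096 = -26*220*(-83) + 1094096 = -5720*(-83) + 1094096 = 474760 + 1094096 = 1568856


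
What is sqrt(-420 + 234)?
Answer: I*sqrt(186) ≈ 13.638*I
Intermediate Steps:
sqrt(-420 + 234) = sqrt(-186) = I*sqrt(186)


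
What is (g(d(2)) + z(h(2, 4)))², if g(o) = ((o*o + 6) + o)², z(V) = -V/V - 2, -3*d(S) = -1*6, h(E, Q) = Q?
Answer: 19881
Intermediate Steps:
d(S) = 2 (d(S) = -(-1)*6/3 = -⅓*(-6) = 2)
z(V) = -3 (z(V) = -1*1 - 2 = -1 - 2 = -3)
g(o) = (6 + o + o²)² (g(o) = ((o² + 6) + o)² = ((6 + o²) + o)² = (6 + o + o²)²)
(g(d(2)) + z(h(2, 4)))² = ((6 + 2 + 2²)² - 3)² = ((6 + 2 + 4)² - 3)² = (12² - 3)² = (144 - 3)² = 141² = 19881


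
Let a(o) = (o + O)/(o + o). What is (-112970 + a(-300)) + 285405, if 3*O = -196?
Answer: 38798012/225 ≈ 1.7244e+5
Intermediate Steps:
O = -196/3 (O = (1/3)*(-196) = -196/3 ≈ -65.333)
a(o) = (-196/3 + o)/(2*o) (a(o) = (o - 196/3)/(o + o) = (-196/3 + o)/((2*o)) = (-196/3 + o)*(1/(2*o)) = (-196/3 + o)/(2*o))
(-112970 + a(-300)) + 285405 = (-112970 + (1/6)*(-196 + 3*(-300))/(-300)) + 285405 = (-112970 + (1/6)*(-1/300)*(-196 - 900)) + 285405 = (-112970 + (1/6)*(-1/300)*(-1096)) + 285405 = (-112970 + 137/225) + 285405 = -25418113/225 + 285405 = 38798012/225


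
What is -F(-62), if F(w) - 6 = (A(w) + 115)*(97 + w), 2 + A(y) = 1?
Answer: -3996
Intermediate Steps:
A(y) = -1 (A(y) = -2 + 1 = -1)
F(w) = 11064 + 114*w (F(w) = 6 + (-1 + 115)*(97 + w) = 6 + 114*(97 + w) = 6 + (11058 + 114*w) = 11064 + 114*w)
-F(-62) = -(11064 + 114*(-62)) = -(11064 - 7068) = -1*3996 = -3996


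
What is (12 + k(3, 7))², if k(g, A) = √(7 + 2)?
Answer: 225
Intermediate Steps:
k(g, A) = 3 (k(g, A) = √9 = 3)
(12 + k(3, 7))² = (12 + 3)² = 15² = 225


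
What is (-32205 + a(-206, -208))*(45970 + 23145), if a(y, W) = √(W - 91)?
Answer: -2225848575 + 69115*I*√299 ≈ -2.2258e+9 + 1.1951e+6*I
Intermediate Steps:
a(y, W) = √(-91 + W)
(-32205 + a(-206, -208))*(45970 + 23145) = (-32205 + √(-91 - 208))*(45970 + 23145) = (-32205 + √(-299))*69115 = (-32205 + I*√299)*69115 = -2225848575 + 69115*I*√299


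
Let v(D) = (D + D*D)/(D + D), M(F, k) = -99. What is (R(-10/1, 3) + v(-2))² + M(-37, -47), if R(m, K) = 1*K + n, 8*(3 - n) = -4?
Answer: -63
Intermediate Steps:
n = 7/2 (n = 3 - ⅛*(-4) = 3 + ½ = 7/2 ≈ 3.5000)
v(D) = (D + D²)/(2*D) (v(D) = (D + D²)/((2*D)) = (D + D²)*(1/(2*D)) = (D + D²)/(2*D))
R(m, K) = 7/2 + K (R(m, K) = 1*K + 7/2 = K + 7/2 = 7/2 + K)
(R(-10/1, 3) + v(-2))² + M(-37, -47) = ((7/2 + 3) + (½ + (½)*(-2)))² - 99 = (13/2 + (½ - 1))² - 99 = (13/2 - ½)² - 99 = 6² - 99 = 36 - 99 = -63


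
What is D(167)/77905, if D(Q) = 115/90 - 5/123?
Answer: 913/57493890 ≈ 1.5880e-5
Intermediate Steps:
D(Q) = 913/738 (D(Q) = 115*(1/90) - 5*1/123 = 23/18 - 5/123 = 913/738)
D(167)/77905 = (913/738)/77905 = (913/738)*(1/77905) = 913/57493890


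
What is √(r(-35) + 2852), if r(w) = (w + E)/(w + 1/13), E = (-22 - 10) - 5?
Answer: 8*√2297921/227 ≈ 53.423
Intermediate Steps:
E = -37 (E = -32 - 5 = -37)
r(w) = (-37 + w)/(1/13 + w) (r(w) = (w - 37)/(w + 1/13) = (-37 + w)/(w + 1/13) = (-37 + w)/(1/13 + w))
√(r(-35) + 2852) = √(13*(-37 - 35)/(1 + 13*(-35)) + 2852) = √(13*(-72)/(1 - 455) + 2852) = √(13*(-72)/(-454) + 2852) = √(13*(-1/454)*(-72) + 2852) = √(468/227 + 2852) = √(647872/227) = 8*√2297921/227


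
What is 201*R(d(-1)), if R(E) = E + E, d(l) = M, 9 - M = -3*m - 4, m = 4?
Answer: 10050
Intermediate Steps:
M = 25 (M = 9 - (-3*4 - 4) = 9 - (-12 - 4) = 9 - 1*(-16) = 9 + 16 = 25)
d(l) = 25
R(E) = 2*E
201*R(d(-1)) = 201*(2*25) = 201*50 = 10050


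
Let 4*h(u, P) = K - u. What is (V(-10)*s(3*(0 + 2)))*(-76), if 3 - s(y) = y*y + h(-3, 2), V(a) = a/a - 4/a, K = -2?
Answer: 17689/5 ≈ 3537.8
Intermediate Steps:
h(u, P) = -½ - u/4 (h(u, P) = (-2 - u)/4 = -½ - u/4)
V(a) = 1 - 4/a
s(y) = 11/4 - y² (s(y) = 3 - (y*y + (-½ - ¼*(-3))) = 3 - (y² + (-½ + ¾)) = 3 - (y² + ¼) = 3 - (¼ + y²) = 3 + (-¼ - y²) = 11/4 - y²)
(V(-10)*s(3*(0 + 2)))*(-76) = (((-4 - 10)/(-10))*(11/4 - (3*(0 + 2))²))*(-76) = ((-⅒*(-14))*(11/4 - (3*2)²))*(-76) = (7*(11/4 - 1*6²)/5)*(-76) = (7*(11/4 - 1*36)/5)*(-76) = (7*(11/4 - 36)/5)*(-76) = ((7/5)*(-133/4))*(-76) = -931/20*(-76) = 17689/5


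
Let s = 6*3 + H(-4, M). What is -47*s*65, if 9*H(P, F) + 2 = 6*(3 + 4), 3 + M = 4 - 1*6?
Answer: -617110/9 ≈ -68568.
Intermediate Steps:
M = -5 (M = -3 + (4 - 1*6) = -3 + (4 - 6) = -3 - 2 = -5)
H(P, F) = 40/9 (H(P, F) = -2/9 + (6*(3 + 4))/9 = -2/9 + (6*7)/9 = -2/9 + (⅑)*42 = -2/9 + 14/3 = 40/9)
s = 202/9 (s = 6*3 + 40/9 = 18 + 40/9 = 202/9 ≈ 22.444)
-47*s*65 = -47*202/9*65 = -9494/9*65 = -617110/9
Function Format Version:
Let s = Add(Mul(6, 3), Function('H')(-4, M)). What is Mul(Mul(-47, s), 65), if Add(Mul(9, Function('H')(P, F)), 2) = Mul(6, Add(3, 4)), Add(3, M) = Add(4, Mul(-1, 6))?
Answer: Rational(-617110, 9) ≈ -68568.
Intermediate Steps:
M = -5 (M = Add(-3, Add(4, Mul(-1, 6))) = Add(-3, Add(4, -6)) = Add(-3, -2) = -5)
Function('H')(P, F) = Rational(40, 9) (Function('H')(P, F) = Add(Rational(-2, 9), Mul(Rational(1, 9), Mul(6, Add(3, 4)))) = Add(Rational(-2, 9), Mul(Rational(1, 9), Mul(6, 7))) = Add(Rational(-2, 9), Mul(Rational(1, 9), 42)) = Add(Rational(-2, 9), Rational(14, 3)) = Rational(40, 9))
s = Rational(202, 9) (s = Add(Mul(6, 3), Rational(40, 9)) = Add(18, Rational(40, 9)) = Rational(202, 9) ≈ 22.444)
Mul(Mul(-47, s), 65) = Mul(Mul(-47, Rational(202, 9)), 65) = Mul(Rational(-9494, 9), 65) = Rational(-617110, 9)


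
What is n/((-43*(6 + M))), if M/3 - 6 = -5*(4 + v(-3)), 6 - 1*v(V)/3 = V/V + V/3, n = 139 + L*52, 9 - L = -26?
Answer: 653/4386 ≈ 0.14888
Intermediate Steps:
L = 35 (L = 9 - 1*(-26) = 9 + 26 = 35)
n = 1959 (n = 139 + 35*52 = 139 + 1820 = 1959)
v(V) = 15 - V (v(V) = 18 - 3*(V/V + V/3) = 18 - 3*(1 + V*(1/3)) = 18 - 3*(1 + V/3) = 18 + (-3 - V) = 15 - V)
M = -312 (M = 18 + 3*(-5*(4 + (15 - 1*(-3)))) = 18 + 3*(-5*(4 + (15 + 3))) = 18 + 3*(-5*(4 + 18)) = 18 + 3*(-5*22) = 18 + 3*(-110) = 18 - 330 = -312)
n/((-43*(6 + M))) = 1959/((-43*(6 - 312))) = 1959/((-43*(-306))) = 1959/13158 = 1959*(1/13158) = 653/4386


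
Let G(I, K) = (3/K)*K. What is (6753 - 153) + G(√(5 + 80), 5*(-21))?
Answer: 6603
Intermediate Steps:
G(I, K) = 3
(6753 - 153) + G(√(5 + 80), 5*(-21)) = (6753 - 153) + 3 = 6600 + 3 = 6603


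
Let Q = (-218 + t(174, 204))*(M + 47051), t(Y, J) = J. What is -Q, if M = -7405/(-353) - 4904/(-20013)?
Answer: 665091808832/1009227 ≈ 6.5901e+5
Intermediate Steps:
M = 149927377/7064589 (M = -7405*(-1/353) - 4904*(-1/20013) = 7405/353 + 4904/20013 = 149927377/7064589 ≈ 21.222)
Q = -665091808832/1009227 (Q = (-218 + 204)*(149927377/7064589 + 47051) = -14*332545904416/7064589 = -665091808832/1009227 ≈ -6.5901e+5)
-Q = -1*(-665091808832/1009227) = 665091808832/1009227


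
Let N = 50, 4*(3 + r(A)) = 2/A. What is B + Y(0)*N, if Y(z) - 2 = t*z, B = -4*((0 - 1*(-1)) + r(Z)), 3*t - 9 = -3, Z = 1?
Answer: 106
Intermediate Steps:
r(A) = -3 + 1/(2*A) (r(A) = -3 + (2/A)/4 = -3 + 1/(2*A))
t = 2 (t = 3 + (⅓)*(-3) = 3 - 1 = 2)
B = 6 (B = -4*((0 - 1*(-1)) + (-3 + (½)/1)) = -4*((0 + 1) + (-3 + (½)*1)) = -4*(1 + (-3 + ½)) = -4*(1 - 5/2) = -4*(-3/2) = 6)
Y(z) = 2 + 2*z
B + Y(0)*N = 6 + (2 + 2*0)*50 = 6 + (2 + 0)*50 = 6 + 2*50 = 6 + 100 = 106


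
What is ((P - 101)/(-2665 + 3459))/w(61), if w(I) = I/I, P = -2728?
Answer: -2829/794 ≈ -3.5630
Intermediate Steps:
w(I) = 1
((P - 101)/(-2665 + 3459))/w(61) = ((-2728 - 101)/(-2665 + 3459))/1 = -2829/794*1 = -2829/794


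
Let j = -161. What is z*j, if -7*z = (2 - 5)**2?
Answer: 207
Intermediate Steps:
z = -9/7 (z = -(2 - 5)**2/7 = -1/7*(-3)**2 = -1/7*9 = -9/7 ≈ -1.2857)
z*j = -9/7*(-161) = 207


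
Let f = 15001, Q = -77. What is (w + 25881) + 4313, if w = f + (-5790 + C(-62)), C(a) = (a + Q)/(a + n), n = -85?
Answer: 5792674/147 ≈ 39406.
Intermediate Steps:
C(a) = (-77 + a)/(-85 + a) (C(a) = (a - 77)/(a - 85) = (-77 + a)/(-85 + a))
w = 1354156/147 (w = 15001 + (-5790 + (-77 - 62)/(-85 - 62)) = 15001 + (-5790 - 139/(-147)) = 15001 + (-5790 - 1/147*(-139)) = 15001 + (-5790 + 139/147) = 15001 - 850991/147 = 1354156/147 ≈ 9211.9)
(w + 25881) + 4313 = (1354156/147 + 25881) + 4313 = 5158663/147 + 4313 = 5792674/147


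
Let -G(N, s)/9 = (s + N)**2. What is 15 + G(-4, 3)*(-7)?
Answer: 78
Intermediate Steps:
G(N, s) = -9*(N + s)**2 (G(N, s) = -9*(s + N)**2 = -9*(N + s)**2)
15 + G(-4, 3)*(-7) = 15 - 9*(-4 + 3)**2*(-7) = 15 - 9*(-1)**2*(-7) = 15 - 9*1*(-7) = 15 - 9*(-7) = 15 + 63 = 78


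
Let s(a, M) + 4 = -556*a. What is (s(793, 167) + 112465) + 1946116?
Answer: 1617669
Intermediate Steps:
s(a, M) = -4 - 556*a
(s(793, 167) + 112465) + 1946116 = ((-4 - 556*793) + 112465) + 1946116 = ((-4 - 440908) + 112465) + 1946116 = (-440912 + 112465) + 1946116 = -328447 + 1946116 = 1617669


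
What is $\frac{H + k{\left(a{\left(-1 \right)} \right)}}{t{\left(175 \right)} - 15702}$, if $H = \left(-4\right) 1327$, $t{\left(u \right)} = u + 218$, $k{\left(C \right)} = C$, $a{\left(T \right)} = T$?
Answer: $\frac{5309}{15309} \approx 0.34679$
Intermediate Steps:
$t{\left(u \right)} = 218 + u$
$H = -5308$
$\frac{H + k{\left(a{\left(-1 \right)} \right)}}{t{\left(175 \right)} - 15702} = \frac{-5308 - 1}{\left(218 + 175\right) - 15702} = - \frac{5309}{393 - 15702} = - \frac{5309}{-15309} = \left(-5309\right) \left(- \frac{1}{15309}\right) = \frac{5309}{15309}$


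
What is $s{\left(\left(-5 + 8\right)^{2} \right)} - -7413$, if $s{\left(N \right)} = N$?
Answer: $7422$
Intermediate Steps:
$s{\left(\left(-5 + 8\right)^{2} \right)} - -7413 = \left(-5 + 8\right)^{2} - -7413 = 3^{2} + 7413 = 9 + 7413 = 7422$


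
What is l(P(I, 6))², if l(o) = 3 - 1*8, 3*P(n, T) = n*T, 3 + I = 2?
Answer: 25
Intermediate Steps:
I = -1 (I = -3 + 2 = -1)
P(n, T) = T*n/3 (P(n, T) = (n*T)/3 = (T*n)/3 = T*n/3)
l(o) = -5 (l(o) = 3 - 8 = -5)
l(P(I, 6))² = (-5)² = 25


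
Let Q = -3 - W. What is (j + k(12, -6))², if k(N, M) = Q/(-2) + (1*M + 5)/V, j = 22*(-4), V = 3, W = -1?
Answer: 68644/9 ≈ 7627.1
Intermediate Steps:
j = -88
Q = -2 (Q = -3 - 1*(-1) = -3 + 1 = -2)
k(N, M) = 8/3 + M/3 (k(N, M) = -2/(-2) + (1*M + 5)/3 = -2*(-½) + (M + 5)*(⅓) = 1 + (5 + M)*(⅓) = 1 + (5/3 + M/3) = 8/3 + M/3)
(j + k(12, -6))² = (-88 + (8/3 + (⅓)*(-6)))² = (-88 + (8/3 - 2))² = (-88 + ⅔)² = (-262/3)² = 68644/9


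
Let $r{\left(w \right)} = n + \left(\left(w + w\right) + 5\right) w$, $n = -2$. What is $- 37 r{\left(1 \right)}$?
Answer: $-185$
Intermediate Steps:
$r{\left(w \right)} = -2 + w \left(5 + 2 w\right)$ ($r{\left(w \right)} = -2 + \left(\left(w + w\right) + 5\right) w = -2 + \left(2 w + 5\right) w = -2 + \left(5 + 2 w\right) w = -2 + w \left(5 + 2 w\right)$)
$- 37 r{\left(1 \right)} = - 37 \left(-2 + 2 \cdot 1^{2} + 5 \cdot 1\right) = - 37 \left(-2 + 2 \cdot 1 + 5\right) = - 37 \left(-2 + 2 + 5\right) = \left(-37\right) 5 = -185$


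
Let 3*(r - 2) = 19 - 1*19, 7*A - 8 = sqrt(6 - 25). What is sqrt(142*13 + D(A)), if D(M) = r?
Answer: 2*sqrt(462) ≈ 42.988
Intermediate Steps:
A = 8/7 + I*sqrt(19)/7 (A = 8/7 + sqrt(6 - 25)/7 = 8/7 + sqrt(-19)/7 = 8/7 + (I*sqrt(19))/7 = 8/7 + I*sqrt(19)/7 ≈ 1.1429 + 0.6227*I)
r = 2 (r = 2 + (19 - 1*19)/3 = 2 + (19 - 19)/3 = 2 + (1/3)*0 = 2 + 0 = 2)
D(M) = 2
sqrt(142*13 + D(A)) = sqrt(142*13 + 2) = sqrt(1846 + 2) = sqrt(1848) = 2*sqrt(462)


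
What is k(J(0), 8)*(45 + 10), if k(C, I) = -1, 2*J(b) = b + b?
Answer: -55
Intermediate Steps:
J(b) = b (J(b) = (b + b)/2 = (2*b)/2 = b)
k(J(0), 8)*(45 + 10) = -(45 + 10) = -1*55 = -55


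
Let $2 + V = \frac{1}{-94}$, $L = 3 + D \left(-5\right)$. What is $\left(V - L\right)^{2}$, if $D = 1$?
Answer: $\frac{1}{8836} \approx 0.00011317$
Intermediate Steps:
$L = -2$ ($L = 3 + 1 \left(-5\right) = 3 - 5 = -2$)
$V = - \frac{189}{94}$ ($V = -2 + \frac{1}{-94} = -2 - \frac{1}{94} = - \frac{189}{94} \approx -2.0106$)
$\left(V - L\right)^{2} = \left(- \frac{189}{94} - -2\right)^{2} = \left(- \frac{189}{94} + 2\right)^{2} = \left(- \frac{1}{94}\right)^{2} = \frac{1}{8836}$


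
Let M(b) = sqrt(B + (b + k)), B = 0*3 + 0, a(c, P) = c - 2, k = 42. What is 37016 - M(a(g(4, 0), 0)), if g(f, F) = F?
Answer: 37016 - 2*sqrt(10) ≈ 37010.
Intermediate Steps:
a(c, P) = -2 + c
B = 0 (B = 0 + 0 = 0)
M(b) = sqrt(42 + b) (M(b) = sqrt(0 + (b + 42)) = sqrt(0 + (42 + b)) = sqrt(42 + b))
37016 - M(a(g(4, 0), 0)) = 37016 - sqrt(42 + (-2 + 0)) = 37016 - sqrt(42 - 2) = 37016 - sqrt(40) = 37016 - 2*sqrt(10)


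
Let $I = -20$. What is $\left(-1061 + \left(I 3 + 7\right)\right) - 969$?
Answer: $-2083$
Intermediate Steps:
$\left(-1061 + \left(I 3 + 7\right)\right) - 969 = \left(-1061 + \left(\left(-20\right) 3 + 7\right)\right) - 969 = \left(-1061 + \left(-60 + 7\right)\right) - 969 = \left(-1061 - 53\right) - 969 = -1114 - 969 = -2083$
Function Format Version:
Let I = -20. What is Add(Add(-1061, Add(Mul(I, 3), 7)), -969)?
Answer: -2083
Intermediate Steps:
Add(Add(-1061, Add(Mul(I, 3), 7)), -969) = Add(Add(-1061, Add(Mul(-20, 3), 7)), -969) = Add(Add(-1061, Add(-60, 7)), -969) = Add(Add(-1061, -53), -969) = Add(-1114, -969) = -2083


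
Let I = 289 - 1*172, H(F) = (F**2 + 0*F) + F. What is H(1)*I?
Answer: 234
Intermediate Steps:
H(F) = F + F**2 (H(F) = (F**2 + 0) + F = F**2 + F = F + F**2)
I = 117 (I = 289 - 172 = 117)
H(1)*I = (1*(1 + 1))*117 = (1*2)*117 = 2*117 = 234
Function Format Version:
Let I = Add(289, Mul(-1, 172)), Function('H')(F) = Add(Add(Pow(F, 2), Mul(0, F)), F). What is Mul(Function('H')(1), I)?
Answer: 234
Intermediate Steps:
Function('H')(F) = Add(F, Pow(F, 2)) (Function('H')(F) = Add(Add(Pow(F, 2), 0), F) = Add(Pow(F, 2), F) = Add(F, Pow(F, 2)))
I = 117 (I = Add(289, -172) = 117)
Mul(Function('H')(1), I) = Mul(Mul(1, Add(1, 1)), 117) = Mul(Mul(1, 2), 117) = Mul(2, 117) = 234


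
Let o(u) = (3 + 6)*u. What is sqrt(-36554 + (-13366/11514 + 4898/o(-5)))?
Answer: I*sqrt(30378923098315)/28785 ≈ 191.48*I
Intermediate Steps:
o(u) = 9*u
sqrt(-36554 + (-13366/11514 + 4898/o(-5))) = sqrt(-36554 + (-13366/11514 + 4898/((9*(-5))))) = sqrt(-36554 + (-13366*1/11514 + 4898/(-45))) = sqrt(-36554 + (-6683/5757 + 4898*(-1/45))) = sqrt(-36554 + (-6683/5757 - 4898/45)) = sqrt(-36554 - 9499507/86355) = sqrt(-3166120177/86355) = I*sqrt(30378923098315)/28785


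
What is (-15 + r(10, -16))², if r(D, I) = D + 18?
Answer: 169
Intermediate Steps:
r(D, I) = 18 + D
(-15 + r(10, -16))² = (-15 + (18 + 10))² = (-15 + 28)² = 13² = 169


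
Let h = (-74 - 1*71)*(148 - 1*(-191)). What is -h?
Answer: 49155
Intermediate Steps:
h = -49155 (h = (-74 - 71)*(148 + 191) = -145*339 = -49155)
-h = -1*(-49155) = 49155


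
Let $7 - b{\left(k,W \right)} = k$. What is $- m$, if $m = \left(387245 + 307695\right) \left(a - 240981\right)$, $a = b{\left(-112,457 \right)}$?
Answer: $167384638280$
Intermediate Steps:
$b{\left(k,W \right)} = 7 - k$
$a = 119$ ($a = 7 - -112 = 7 + 112 = 119$)
$m = -167384638280$ ($m = \left(387245 + 307695\right) \left(119 - 240981\right) = 694940 \left(-240862\right) = -167384638280$)
$- m = \left(-1\right) \left(-167384638280\right) = 167384638280$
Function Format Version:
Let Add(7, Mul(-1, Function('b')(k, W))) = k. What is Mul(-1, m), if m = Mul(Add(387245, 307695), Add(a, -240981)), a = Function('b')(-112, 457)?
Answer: 167384638280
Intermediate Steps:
Function('b')(k, W) = Add(7, Mul(-1, k))
a = 119 (a = Add(7, Mul(-1, -112)) = Add(7, 112) = 119)
m = -167384638280 (m = Mul(Add(387245, 307695), Add(119, -240981)) = Mul(694940, -240862) = -167384638280)
Mul(-1, m) = Mul(-1, -167384638280) = 167384638280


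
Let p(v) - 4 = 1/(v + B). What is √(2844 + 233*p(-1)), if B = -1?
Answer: √14638/2 ≈ 60.494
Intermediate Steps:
p(v) = 4 + 1/(-1 + v) (p(v) = 4 + 1/(v - 1) = 4 + 1/(-1 + v))
√(2844 + 233*p(-1)) = √(2844 + 233*((-3 + 4*(-1))/(-1 - 1))) = √(2844 + 233*((-3 - 4)/(-2))) = √(2844 + 233*(-½*(-7))) = √(2844 + 233*(7/2)) = √(2844 + 1631/2) = √(7319/2) = √14638/2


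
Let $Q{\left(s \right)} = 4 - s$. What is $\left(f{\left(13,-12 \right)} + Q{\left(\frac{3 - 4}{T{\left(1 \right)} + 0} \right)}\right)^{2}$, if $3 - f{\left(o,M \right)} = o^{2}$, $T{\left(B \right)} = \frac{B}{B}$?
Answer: $25921$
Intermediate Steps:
$T{\left(B \right)} = 1$
$f{\left(o,M \right)} = 3 - o^{2}$
$\left(f{\left(13,-12 \right)} + Q{\left(\frac{3 - 4}{T{\left(1 \right)} + 0} \right)}\right)^{2} = \left(\left(3 - 13^{2}\right) + \left(4 - \frac{3 - 4}{1 + 0}\right)\right)^{2} = \left(\left(3 - 169\right) + \left(4 - - 1^{-1}\right)\right)^{2} = \left(\left(3 - 169\right) + \left(4 - \left(-1\right) 1\right)\right)^{2} = \left(-166 + \left(4 - -1\right)\right)^{2} = \left(-166 + \left(4 + 1\right)\right)^{2} = \left(-166 + 5\right)^{2} = \left(-161\right)^{2} = 25921$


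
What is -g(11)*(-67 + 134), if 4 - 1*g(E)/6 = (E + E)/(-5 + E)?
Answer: -134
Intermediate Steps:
g(E) = 24 - 12*E/(-5 + E) (g(E) = 24 - 6*(E + E)/(-5 + E) = 24 - 6*2*E/(-5 + E) = 24 - 12*E/(-5 + E))
-g(11)*(-67 + 134) = -12*(-10 + 11)/(-5 + 11)*(-67 + 134) = -12*1/6*67 = -12*(⅙)*1*67 = -2*67 = -1*134 = -134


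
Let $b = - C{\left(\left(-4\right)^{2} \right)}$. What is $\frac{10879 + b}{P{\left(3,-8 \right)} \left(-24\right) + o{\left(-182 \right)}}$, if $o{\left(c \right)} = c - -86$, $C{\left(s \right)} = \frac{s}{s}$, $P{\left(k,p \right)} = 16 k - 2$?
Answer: $- \frac{1813}{200} \approx -9.065$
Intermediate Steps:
$P{\left(k,p \right)} = -2 + 16 k$
$C{\left(s \right)} = 1$
$o{\left(c \right)} = 86 + c$ ($o{\left(c \right)} = c + 86 = 86 + c$)
$b = -1$ ($b = \left(-1\right) 1 = -1$)
$\frac{10879 + b}{P{\left(3,-8 \right)} \left(-24\right) + o{\left(-182 \right)}} = \frac{10879 - 1}{\left(-2 + 16 \cdot 3\right) \left(-24\right) + \left(86 - 182\right)} = \frac{10878}{\left(-2 + 48\right) \left(-24\right) - 96} = \frac{10878}{46 \left(-24\right) - 96} = \frac{10878}{-1104 - 96} = \frac{10878}{-1200} = 10878 \left(- \frac{1}{1200}\right) = - \frac{1813}{200}$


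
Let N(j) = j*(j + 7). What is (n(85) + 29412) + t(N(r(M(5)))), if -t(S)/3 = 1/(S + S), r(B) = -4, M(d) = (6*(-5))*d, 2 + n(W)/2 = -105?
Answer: 233585/8 ≈ 29198.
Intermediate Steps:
n(W) = -214 (n(W) = -4 + 2*(-105) = -4 - 210 = -214)
M(d) = -30*d
N(j) = j*(7 + j)
t(S) = -3/(2*S) (t(S) = -3/(S + S) = -3*1/(2*S) = -3/(2*S))
(n(85) + 29412) + t(N(r(M(5)))) = (-214 + 29412) - 3*(-1/(4*(7 - 4)))/2 = 29198 - 3/(2*((-4*3))) = 29198 - 3/2/(-12) = 29198 - 3/2*(-1/12) = 29198 + ⅛ = 233585/8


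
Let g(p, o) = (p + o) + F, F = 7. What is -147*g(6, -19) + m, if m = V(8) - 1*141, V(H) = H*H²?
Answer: 1253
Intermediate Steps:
V(H) = H³
g(p, o) = 7 + o + p (g(p, o) = (p + o) + 7 = (o + p) + 7 = 7 + o + p)
m = 371 (m = 8³ - 1*141 = 512 - 141 = 371)
-147*g(6, -19) + m = -147*(7 - 19 + 6) + 371 = -147*(-6) + 371 = 882 + 371 = 1253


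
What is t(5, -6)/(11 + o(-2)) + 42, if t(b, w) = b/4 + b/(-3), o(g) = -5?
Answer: 3019/72 ≈ 41.931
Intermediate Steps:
t(b, w) = -b/12 (t(b, w) = b*(¼) + b*(-⅓) = b/4 - b/3 = -b/12)
t(5, -6)/(11 + o(-2)) + 42 = (-1/12*5)/(11 - 5) + 42 = -5/12/6 + 42 = (⅙)*(-5/12) + 42 = -5/72 + 42 = 3019/72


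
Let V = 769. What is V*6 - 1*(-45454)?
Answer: 50068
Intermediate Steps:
V*6 - 1*(-45454) = 769*6 - 1*(-45454) = 4614 + 45454 = 50068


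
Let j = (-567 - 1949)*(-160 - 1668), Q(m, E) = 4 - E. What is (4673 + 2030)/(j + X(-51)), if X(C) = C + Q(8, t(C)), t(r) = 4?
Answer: 6703/4599197 ≈ 0.0014574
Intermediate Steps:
X(C) = C (X(C) = C + (4 - 1*4) = C + (4 - 4) = C + 0 = C)
j = 4599248 (j = -2516*(-1828) = 4599248)
(4673 + 2030)/(j + X(-51)) = (4673 + 2030)/(4599248 - 51) = 6703/4599197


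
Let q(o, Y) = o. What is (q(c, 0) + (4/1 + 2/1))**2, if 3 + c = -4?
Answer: 1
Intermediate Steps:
c = -7 (c = -3 - 4 = -7)
(q(c, 0) + (4/1 + 2/1))**2 = (-7 + (4/1 + 2/1))**2 = (-7 + (4*1 + 2*1))**2 = (-7 + (4 + 2))**2 = (-7 + 6)**2 = (-1)**2 = 1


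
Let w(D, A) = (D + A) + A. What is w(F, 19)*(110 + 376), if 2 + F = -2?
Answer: 16524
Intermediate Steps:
F = -4 (F = -2 - 2 = -4)
w(D, A) = D + 2*A (w(D, A) = (A + D) + A = D + 2*A)
w(F, 19)*(110 + 376) = (-4 + 2*19)*(110 + 376) = (-4 + 38)*486 = 34*486 = 16524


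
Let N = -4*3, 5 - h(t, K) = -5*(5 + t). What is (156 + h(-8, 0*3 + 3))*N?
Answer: -1752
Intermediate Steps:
h(t, K) = 30 + 5*t (h(t, K) = 5 - (-5)*(5 + t) = 5 - (-25 - 5*t) = 5 + (25 + 5*t) = 30 + 5*t)
N = -12
(156 + h(-8, 0*3 + 3))*N = (156 + (30 + 5*(-8)))*(-12) = (156 + (30 - 40))*(-12) = (156 - 10)*(-12) = 146*(-12) = -1752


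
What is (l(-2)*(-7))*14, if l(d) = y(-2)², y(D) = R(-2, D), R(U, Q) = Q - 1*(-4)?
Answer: -392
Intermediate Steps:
R(U, Q) = 4 + Q (R(U, Q) = Q + 4 = 4 + Q)
y(D) = 4 + D
l(d) = 4 (l(d) = (4 - 2)² = 2² = 4)
(l(-2)*(-7))*14 = (4*(-7))*14 = -28*14 = -392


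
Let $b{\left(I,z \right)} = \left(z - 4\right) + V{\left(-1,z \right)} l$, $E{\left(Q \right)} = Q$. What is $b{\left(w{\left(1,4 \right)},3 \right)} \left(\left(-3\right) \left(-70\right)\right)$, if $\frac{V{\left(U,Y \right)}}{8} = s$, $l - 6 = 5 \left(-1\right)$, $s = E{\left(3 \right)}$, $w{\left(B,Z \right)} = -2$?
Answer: $4830$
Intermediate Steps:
$s = 3$
$l = 1$ ($l = 6 + 5 \left(-1\right) = 6 - 5 = 1$)
$V{\left(U,Y \right)} = 24$ ($V{\left(U,Y \right)} = 8 \cdot 3 = 24$)
$b{\left(I,z \right)} = 20 + z$ ($b{\left(I,z \right)} = \left(z - 4\right) + 24 \cdot 1 = \left(-4 + z\right) + 24 = 20 + z$)
$b{\left(w{\left(1,4 \right)},3 \right)} \left(\left(-3\right) \left(-70\right)\right) = \left(20 + 3\right) \left(\left(-3\right) \left(-70\right)\right) = 23 \cdot 210 = 4830$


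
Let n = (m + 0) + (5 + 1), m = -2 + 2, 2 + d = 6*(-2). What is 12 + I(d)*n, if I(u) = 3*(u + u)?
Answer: -492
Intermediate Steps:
d = -14 (d = -2 + 6*(-2) = -2 - 12 = -14)
I(u) = 6*u (I(u) = 3*(2*u) = 6*u)
m = 0
n = 6 (n = (0 + 0) + (5 + 1) = 0 + 6 = 6)
12 + I(d)*n = 12 + (6*(-14))*6 = 12 - 84*6 = 12 - 504 = -492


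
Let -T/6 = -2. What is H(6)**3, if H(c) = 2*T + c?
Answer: 27000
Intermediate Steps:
T = 12 (T = -6*(-2) = 12)
H(c) = 24 + c (H(c) = 2*12 + c = 24 + c)
H(6)**3 = (24 + 6)**3 = 30**3 = 27000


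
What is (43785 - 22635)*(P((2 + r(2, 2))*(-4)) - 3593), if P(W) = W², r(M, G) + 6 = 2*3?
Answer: -74638350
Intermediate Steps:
r(M, G) = 0 (r(M, G) = -6 + 2*3 = -6 + 6 = 0)
(43785 - 22635)*(P((2 + r(2, 2))*(-4)) - 3593) = (43785 - 22635)*(((2 + 0)*(-4))² - 3593) = 21150*((2*(-4))² - 3593) = 21150*((-8)² - 3593) = 21150*(64 - 3593) = 21150*(-3529) = -74638350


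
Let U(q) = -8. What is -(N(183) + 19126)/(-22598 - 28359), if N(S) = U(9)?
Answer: 19118/50957 ≈ 0.37518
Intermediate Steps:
N(S) = -8
-(N(183) + 19126)/(-22598 - 28359) = -(-8 + 19126)/(-22598 - 28359) = -19118/(-50957) = -19118*(-1)/50957 = -1*(-19118/50957) = 19118/50957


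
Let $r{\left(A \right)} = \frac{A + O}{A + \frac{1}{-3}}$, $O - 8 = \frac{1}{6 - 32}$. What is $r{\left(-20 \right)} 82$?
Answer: $\frac{38499}{793} \approx 48.549$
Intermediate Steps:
$O = \frac{207}{26}$ ($O = 8 + \frac{1}{6 - 32} = 8 + \frac{1}{-26} = 8 - \frac{1}{26} = \frac{207}{26} \approx 7.9615$)
$r{\left(A \right)} = \frac{\frac{207}{26} + A}{- \frac{1}{3} + A}$ ($r{\left(A \right)} = \frac{A + \frac{207}{26}}{A + \frac{1}{-3}} = \frac{\frac{207}{26} + A}{A - \frac{1}{3}} = \frac{\frac{207}{26} + A}{- \frac{1}{3} + A}$)
$r{\left(-20 \right)} 82 = \frac{3 \left(207 + 26 \left(-20\right)\right)}{26 \left(-1 + 3 \left(-20\right)\right)} 82 = \frac{3 \left(207 - 520\right)}{26 \left(-1 - 60\right)} 82 = \frac{3}{26} \frac{1}{-61} \left(-313\right) 82 = \frac{3}{26} \left(- \frac{1}{61}\right) \left(-313\right) 82 = \frac{939}{1586} \cdot 82 = \frac{38499}{793}$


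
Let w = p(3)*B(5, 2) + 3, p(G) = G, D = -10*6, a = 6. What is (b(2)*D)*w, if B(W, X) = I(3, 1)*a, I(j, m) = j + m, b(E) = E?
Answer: -9000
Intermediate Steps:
D = -60
B(W, X) = 24 (B(W, X) = (3 + 1)*6 = 4*6 = 24)
w = 75 (w = 3*24 + 3 = 72 + 3 = 75)
(b(2)*D)*w = (2*(-60))*75 = -120*75 = -9000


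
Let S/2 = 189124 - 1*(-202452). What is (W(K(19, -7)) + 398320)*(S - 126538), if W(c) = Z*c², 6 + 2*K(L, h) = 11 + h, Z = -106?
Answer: 261472887396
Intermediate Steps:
K(L, h) = 5/2 + h/2 (K(L, h) = -3 + (11 + h)/2 = -3 + (11/2 + h/2) = 5/2 + h/2)
W(c) = -106*c²
S = 783152 (S = 2*(189124 - 1*(-202452)) = 2*(189124 + 202452) = 2*391576 = 783152)
(W(K(19, -7)) + 398320)*(S - 126538) = (-106*(5/2 + (½)*(-7))² + 398320)*(783152 - 126538) = (-106*(5/2 - 7/2)² + 398320)*656614 = (-106*(-1)² + 398320)*656614 = (-106*1 + 398320)*656614 = (-106 + 398320)*656614 = 398214*656614 = 261472887396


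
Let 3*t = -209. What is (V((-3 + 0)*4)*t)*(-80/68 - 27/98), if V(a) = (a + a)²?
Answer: 48534816/833 ≈ 58265.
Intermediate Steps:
t = -209/3 (t = (⅓)*(-209) = -209/3 ≈ -69.667)
V(a) = 4*a² (V(a) = (2*a)² = 4*a²)
(V((-3 + 0)*4)*t)*(-80/68 - 27/98) = ((4*((-3 + 0)*4)²)*(-209/3))*(-80/68 - 27/98) = ((4*(-3*4)²)*(-209/3))*(-80*1/68 - 27*1/98) = ((4*(-12)²)*(-209/3))*(-20/17 - 27/98) = ((4*144)*(-209/3))*(-2419/1666) = (576*(-209/3))*(-2419/1666) = -40128*(-2419/1666) = 48534816/833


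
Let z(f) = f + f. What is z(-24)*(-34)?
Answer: 1632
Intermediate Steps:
z(f) = 2*f
z(-24)*(-34) = (2*(-24))*(-34) = -48*(-34) = 1632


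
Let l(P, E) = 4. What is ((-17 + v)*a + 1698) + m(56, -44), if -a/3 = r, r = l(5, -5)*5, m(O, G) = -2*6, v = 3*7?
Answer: 1446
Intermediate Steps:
v = 21
m(O, G) = -12
r = 20 (r = 4*5 = 20)
a = -60 (a = -3*20 = -60)
((-17 + v)*a + 1698) + m(56, -44) = ((-17 + 21)*(-60) + 1698) - 12 = (4*(-60) + 1698) - 12 = (-240 + 1698) - 12 = 1458 - 12 = 1446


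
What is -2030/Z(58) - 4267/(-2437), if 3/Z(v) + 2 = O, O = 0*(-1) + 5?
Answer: -4942843/2437 ≈ -2028.3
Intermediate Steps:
O = 5 (O = 0 + 5 = 5)
Z(v) = 1 (Z(v) = 3/(-2 + 5) = 3/3 = 3*(⅓) = 1)
-2030/Z(58) - 4267/(-2437) = -2030/1 - 4267/(-2437) = -2030*1 - 4267*(-1/2437) = -2030 + 4267/2437 = -4942843/2437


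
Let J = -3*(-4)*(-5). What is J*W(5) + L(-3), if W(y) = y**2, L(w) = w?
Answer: -1503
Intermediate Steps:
J = -60 (J = 12*(-5) = -60)
J*W(5) + L(-3) = -60*5**2 - 3 = -60*25 - 3 = -1500 - 3 = -1503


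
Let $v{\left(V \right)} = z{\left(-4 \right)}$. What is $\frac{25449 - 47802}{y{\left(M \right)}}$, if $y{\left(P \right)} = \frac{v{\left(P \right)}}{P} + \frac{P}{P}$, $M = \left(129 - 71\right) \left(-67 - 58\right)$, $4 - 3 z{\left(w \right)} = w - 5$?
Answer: $- \frac{486177750}{21737} \approx -22366.0$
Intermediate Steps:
$z{\left(w \right)} = 3 - \frac{w}{3}$ ($z{\left(w \right)} = \frac{4}{3} - \frac{w - 5}{3} = \frac{4}{3} - \frac{-5 + w}{3} = \frac{4}{3} - \left(- \frac{5}{3} + \frac{w}{3}\right) = 3 - \frac{w}{3}$)
$v{\left(V \right)} = \frac{13}{3}$ ($v{\left(V \right)} = 3 - - \frac{4}{3} = 3 + \frac{4}{3} = \frac{13}{3}$)
$M = -7250$ ($M = 58 \left(-125\right) = -7250$)
$y{\left(P \right)} = 1 + \frac{13}{3 P}$ ($y{\left(P \right)} = \frac{13}{3 P} + \frac{P}{P} = \frac{13}{3 P} + 1 = 1 + \frac{13}{3 P}$)
$\frac{25449 - 47802}{y{\left(M \right)}} = \frac{25449 - 47802}{\frac{1}{-7250} \left(\frac{13}{3} - 7250\right)} = - \frac{22353}{\left(- \frac{1}{7250}\right) \left(- \frac{21737}{3}\right)} = - \frac{22353}{\frac{21737}{21750}} = \left(-22353\right) \frac{21750}{21737} = - \frac{486177750}{21737}$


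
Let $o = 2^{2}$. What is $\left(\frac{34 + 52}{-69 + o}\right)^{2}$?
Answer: $\frac{7396}{4225} \approx 1.7505$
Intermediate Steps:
$o = 4$
$\left(\frac{34 + 52}{-69 + o}\right)^{2} = \left(\frac{34 + 52}{-69 + 4}\right)^{2} = \left(\frac{86}{-65}\right)^{2} = \left(86 \left(- \frac{1}{65}\right)\right)^{2} = \left(- \frac{86}{65}\right)^{2} = \frac{7396}{4225}$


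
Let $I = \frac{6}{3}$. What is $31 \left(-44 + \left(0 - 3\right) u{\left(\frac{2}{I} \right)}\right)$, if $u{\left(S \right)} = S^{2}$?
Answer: $-1457$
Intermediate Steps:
$I = 2$ ($I = 6 \cdot \frac{1}{3} = 2$)
$31 \left(-44 + \left(0 - 3\right) u{\left(\frac{2}{I} \right)}\right) = 31 \left(-44 + \left(0 - 3\right) \left(\frac{2}{2}\right)^{2}\right) = 31 \left(-44 - 3 \left(2 \cdot \frac{1}{2}\right)^{2}\right) = 31 \left(-44 - 3 \cdot 1^{2}\right) = 31 \left(-44 - 3\right) = 31 \left(-47\right) = -1457$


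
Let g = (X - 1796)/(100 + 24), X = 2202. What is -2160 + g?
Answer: -133717/62 ≈ -2156.7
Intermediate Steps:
g = 203/62 (g = (2202 - 1796)/(100 + 24) = 406/124 = 406*(1/124) = 203/62 ≈ 3.2742)
-2160 + g = -2160 + 203/62 = -133717/62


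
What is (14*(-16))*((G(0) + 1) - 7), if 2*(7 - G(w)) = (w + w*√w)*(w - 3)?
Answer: -224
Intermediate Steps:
G(w) = 7 - (-3 + w)*(w + w^(3/2))/2 (G(w) = 7 - (w + w*√w)*(w - 3)/2 = 7 - (w + w^(3/2))*(-3 + w)/2 = 7 - (-3 + w)*(w + w^(3/2))/2)
(14*(-16))*((G(0) + 1) - 7) = (14*(-16))*(((7 - ½*0² - 0^(5/2)/2 + (3/2)*0 + 3*0^(3/2)/2) + 1) - 7) = -224*(((7 - ½*0 - ½*0 + 0 + (3/2)*0) + 1) - 7) = -224*(((7 + 0 + 0 + 0 + 0) + 1) - 7) = -224*((7 + 1) - 7) = -224*(8 - 7) = -224*1 = -224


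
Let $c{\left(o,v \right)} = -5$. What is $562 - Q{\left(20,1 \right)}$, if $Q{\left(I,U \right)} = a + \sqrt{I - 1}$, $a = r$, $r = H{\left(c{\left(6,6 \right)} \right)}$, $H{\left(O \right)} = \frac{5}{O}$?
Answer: $563 - \sqrt{19} \approx 558.64$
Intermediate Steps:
$r = -1$ ($r = \frac{5}{-5} = 5 \left(- \frac{1}{5}\right) = -1$)
$a = -1$
$Q{\left(I,U \right)} = -1 + \sqrt{-1 + I}$ ($Q{\left(I,U \right)} = -1 + \sqrt{I - 1} = -1 + \sqrt{-1 + I}$)
$562 - Q{\left(20,1 \right)} = 562 - \left(-1 + \sqrt{-1 + 20}\right) = 562 - \left(-1 + \sqrt{19}\right) = 562 + \left(1 - \sqrt{19}\right) = 563 - \sqrt{19}$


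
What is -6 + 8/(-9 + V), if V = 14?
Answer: -22/5 ≈ -4.4000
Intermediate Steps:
-6 + 8/(-9 + V) = -6 + 8/(-9 + 14) = -6 + 8/5 = -22/5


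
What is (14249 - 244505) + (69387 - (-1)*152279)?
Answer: -8590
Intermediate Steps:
(14249 - 244505) + (69387 - (-1)*152279) = -230256 + (69387 - 1*(-152279)) = -230256 + (69387 + 152279) = -230256 + 221666 = -8590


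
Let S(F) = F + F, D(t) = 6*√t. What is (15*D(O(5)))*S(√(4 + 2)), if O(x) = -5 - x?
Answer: 360*I*√15 ≈ 1394.3*I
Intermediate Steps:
S(F) = 2*F
(15*D(O(5)))*S(√(4 + 2)) = (15*(6*√(-5 - 1*5)))*(2*√(4 + 2)) = (15*(6*√(-5 - 5)))*(2*√6) = (15*(6*√(-10)))*(2*√6) = (15*(6*(I*√10)))*(2*√6) = (15*(6*I*√10))*(2*√6) = (90*I*√10)*(2*√6) = 360*I*√15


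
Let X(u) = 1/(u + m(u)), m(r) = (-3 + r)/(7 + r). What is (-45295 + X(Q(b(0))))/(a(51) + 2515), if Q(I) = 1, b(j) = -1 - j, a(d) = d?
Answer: -135881/7698 ≈ -17.651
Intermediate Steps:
m(r) = (-3 + r)/(7 + r)
X(u) = 1/(u + (-3 + u)/(7 + u))
(-45295 + X(Q(b(0))))/(a(51) + 2515) = (-45295 + (7 + 1)/(-3 + 1 + 1*(7 + 1)))/(51 + 2515) = (-45295 + 8/(-3 + 1 + 1*8))/2566 = (-45295 + 8/(-3 + 1 + 8))*(1/2566) = (-45295 + 8/6)*(1/2566) = (-45295 + (⅙)*8)*(1/2566) = (-45295 + 4/3)*(1/2566) = -135881/3*1/2566 = -135881/7698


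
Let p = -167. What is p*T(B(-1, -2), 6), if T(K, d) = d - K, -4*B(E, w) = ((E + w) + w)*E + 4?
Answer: -5511/4 ≈ -1377.8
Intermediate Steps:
B(E, w) = -1 - E*(E + 2*w)/4 (B(E, w) = -(((E + w) + w)*E + 4)/4 = -((E + 2*w)*E + 4)/4 = -(E*(E + 2*w) + 4)/4 = -(4 + E*(E + 2*w))/4 = -1 - E*(E + 2*w)/4)
p*T(B(-1, -2), 6) = -167*(6 - (-1 - 1/4*(-1)**2 - 1/2*(-1)*(-2))) = -167*(6 - (-1 - 1/4*1 - 1)) = -167*(6 - (-1 - 1/4 - 1)) = -167*(6 - 1*(-9/4)) = -167*(6 + 9/4) = -167*33/4 = -5511/4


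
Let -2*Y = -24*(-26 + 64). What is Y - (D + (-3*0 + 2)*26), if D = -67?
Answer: 471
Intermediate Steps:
Y = 456 (Y = -(-12)*(-26 + 64) = -(-12)*38 = -½*(-912) = 456)
Y - (D + (-3*0 + 2)*26) = 456 - (-67 + (-3*0 + 2)*26) = 456 - (-67 + (0 + 2)*26) = 456 - (-67 + 2*26) = 456 - (-67 + 52) = 456 - 1*(-15) = 456 + 15 = 471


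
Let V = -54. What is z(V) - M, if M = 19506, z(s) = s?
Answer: -19560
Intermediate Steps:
z(V) - M = -54 - 1*19506 = -54 - 19506 = -19560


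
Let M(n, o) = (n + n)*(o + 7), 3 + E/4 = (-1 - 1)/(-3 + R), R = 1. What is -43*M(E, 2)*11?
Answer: 68112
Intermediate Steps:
E = -8 (E = -12 + 4*((-1 - 1)/(-3 + 1)) = -12 + 4*(-2/(-2)) = -12 + 4*(-2*(-½)) = -12 + 4*1 = -12 + 4 = -8)
M(n, o) = 2*n*(7 + o) (M(n, o) = (2*n)*(7 + o) = 2*n*(7 + o))
-43*M(E, 2)*11 = -86*(-8)*(7 + 2)*11 = -86*(-8)*9*11 = -43*(-144)*11 = 6192*11 = 68112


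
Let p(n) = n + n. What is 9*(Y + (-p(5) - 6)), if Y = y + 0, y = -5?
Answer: -189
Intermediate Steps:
p(n) = 2*n
Y = -5 (Y = -5 + 0 = -5)
9*(Y + (-p(5) - 6)) = 9*(-5 + (-2*5 - 6)) = 9*(-5 + (-1*10 - 6)) = 9*(-5 + (-10 - 6)) = 9*(-5 - 16) = 9*(-21) = -189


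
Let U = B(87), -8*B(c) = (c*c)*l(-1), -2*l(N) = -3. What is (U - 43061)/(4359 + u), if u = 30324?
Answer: -711683/554928 ≈ -1.2825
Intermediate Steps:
l(N) = 3/2 (l(N) = -½*(-3) = 3/2)
B(c) = -3*c²/16 (B(c) = -c*c*3/(8*2) = -c²*3/(8*2) = -3*c²/16)
U = -22707/16 (U = -3/16*87² = -3/16*7569 = -22707/16 ≈ -1419.2)
(U - 43061)/(4359 + u) = (-22707/16 - 43061)/(4359 + 30324) = -711683/16/34683 = -711683/16*1/34683 = -711683/554928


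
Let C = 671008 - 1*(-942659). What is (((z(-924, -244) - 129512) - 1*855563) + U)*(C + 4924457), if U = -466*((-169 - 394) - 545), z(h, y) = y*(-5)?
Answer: -3056749499348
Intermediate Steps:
z(h, y) = -5*y
U = 516328 (U = -466*(-563 - 545) = -466*(-1108) = 516328)
C = 1613667 (C = 671008 + 942659 = 1613667)
(((z(-924, -244) - 129512) - 1*855563) + U)*(C + 4924457) = (((-5*(-244) - 129512) - 1*855563) + 516328)*(1613667 + 4924457) = (((1220 - 129512) - 855563) + 516328)*6538124 = ((-128292 - 855563) + 516328)*6538124 = (-983855 + 516328)*6538124 = -467527*6538124 = -3056749499348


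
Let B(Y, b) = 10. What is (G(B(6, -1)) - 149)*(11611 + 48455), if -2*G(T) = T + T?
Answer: -9550494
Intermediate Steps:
G(T) = -T (G(T) = -(T + T)/2 = -T)
(G(B(6, -1)) - 149)*(11611 + 48455) = (-1*10 - 149)*(11611 + 48455) = (-10 - 149)*60066 = -159*60066 = -9550494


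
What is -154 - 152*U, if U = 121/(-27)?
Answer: 14234/27 ≈ 527.19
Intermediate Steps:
U = -121/27 (U = 121*(-1/27) = -121/27 ≈ -4.4815)
-154 - 152*U = -154 - 152*(-121/27) = -154 + 18392/27 = 14234/27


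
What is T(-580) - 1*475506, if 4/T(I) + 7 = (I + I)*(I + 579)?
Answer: -548258414/1153 ≈ -4.7551e+5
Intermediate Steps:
T(I) = 4/(-7 + 2*I*(579 + I)) (T(I) = 4/(-7 + (I + I)*(I + 579)) = 4/(-7 + (2*I)*(579 + I)) = 4/(-7 + 2*I*(579 + I)))
T(-580) - 1*475506 = 4/(-7 + 2*(-580)**2 + 1158*(-580)) - 1*475506 = 4/(-7 + 2*336400 - 671640) - 475506 = 4/(-7 + 672800 - 671640) - 475506 = 4/1153 - 475506 = -548258414/1153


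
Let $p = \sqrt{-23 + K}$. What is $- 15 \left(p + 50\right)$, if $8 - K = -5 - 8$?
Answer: $-750 - 15 i \sqrt{2} \approx -750.0 - 21.213 i$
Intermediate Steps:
$K = 21$ ($K = 8 - \left(-5 - 8\right) = 8 - -13 = 8 + 13 = 21$)
$p = i \sqrt{2}$ ($p = \sqrt{-23 + 21} = \sqrt{-2} = i \sqrt{2} \approx 1.4142 i$)
$- 15 \left(p + 50\right) = - 15 \left(i \sqrt{2} + 50\right) = - 15 \left(50 + i \sqrt{2}\right) = -750 - 15 i \sqrt{2}$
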